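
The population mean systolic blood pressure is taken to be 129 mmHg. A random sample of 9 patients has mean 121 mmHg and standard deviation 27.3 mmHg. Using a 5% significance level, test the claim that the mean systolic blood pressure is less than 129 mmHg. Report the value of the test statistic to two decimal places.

H0: μ = 129; H1: μ < 129 (one-sample t-test, left-tailed).
t = (x̄ − μ₀)/(s/√n) = (121 − 129)/(27.3/√9) = -0.88
df = n − 1 = 8
p-value = P(T ≤ -0.88) ≈ 0.2025
Since p ≈ 0.2025 > α = 0.05, fail to reject H0; the data do not provide sufficient evidence against H0.

-0.88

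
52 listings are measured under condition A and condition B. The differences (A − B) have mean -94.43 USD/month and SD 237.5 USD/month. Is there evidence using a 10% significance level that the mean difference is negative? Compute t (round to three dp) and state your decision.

H0: μ_d = 0; H1: μ_d < 0 (paired t-test on the differences, left-tailed).
t = d̄/(s_d/√n) = -94.43/(237.5/√52) = -2.867
df = n − 1 = 51
p-value = P(T ≤ -2.867) ≈ 0.0030
Since p ≈ 0.0030 < α = 0.1, reject H0; the evidence is statistically significant.

t = -2.867; reject H0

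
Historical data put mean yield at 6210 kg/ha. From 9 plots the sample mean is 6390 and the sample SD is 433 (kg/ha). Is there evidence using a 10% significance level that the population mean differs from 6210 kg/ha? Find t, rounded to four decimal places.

1.2471

H0: μ = 6210; H1: μ ≠ 6210 (one-sample t-test, two-sided).
t = (x̄ − μ₀)/(s/√n) = (6390 − 6210)/(433/√9) = 1.2471
df = n − 1 = 8
Two-sided p-value ≈ 0.248
Since p ≈ 0.248 > α = 0.1, fail to reject H0; the data do not provide sufficient evidence against H0.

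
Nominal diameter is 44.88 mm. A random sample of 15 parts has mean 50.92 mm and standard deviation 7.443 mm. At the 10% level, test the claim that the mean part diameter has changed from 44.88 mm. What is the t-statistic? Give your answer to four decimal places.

3.1429

H0: μ = 44.88; H1: μ ≠ 44.88 (one-sample t-test, two-sided).
t = (x̄ − μ₀)/(s/√n) = (50.92 − 44.88)/(7.443/√15) = 3.1429
df = n − 1 = 14
Two-sided p-value ≈ 0.007
Since p ≈ 0.007 < α = 0.1, reject H0; the data support H1.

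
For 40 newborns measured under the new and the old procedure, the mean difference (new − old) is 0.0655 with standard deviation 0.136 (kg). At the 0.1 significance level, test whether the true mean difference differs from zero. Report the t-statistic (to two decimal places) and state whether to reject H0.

H0: μ_d = 0; H1: μ_d ≠ 0 (paired t-test on the differences, two-sided).
t = d̄/(s_d/√n) = 0.0655/(0.136/√40) = 3.05
df = n − 1 = 39
Two-sided p-value ≈ 0.0041
Since p ≈ 0.0041 < α = 0.1, reject H0; the evidence is statistically significant.

t = 3.05; reject H0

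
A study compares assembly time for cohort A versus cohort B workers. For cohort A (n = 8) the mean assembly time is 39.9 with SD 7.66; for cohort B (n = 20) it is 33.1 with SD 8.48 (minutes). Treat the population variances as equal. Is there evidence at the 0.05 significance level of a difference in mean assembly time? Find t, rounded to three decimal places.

1.966

Let group 1 = cohort A, group 2 = cohort B. H0: μ_1 = μ_2; H1: μ_1 ≠ μ_2 (two-sample pooled-variance t-test, two-sided).
s_p² = [(8−1)·7.66² + (20−1)·8.48²]/(8+20−2) = 68.3472
t = (39.9 − 33.1)/√[68.3472·(1/8 + 1/20)] = 1.966
df = n₁ + n₂ − 2 = 26
Two-sided p-value ≈ 0.0600
Since p ≈ 0.0600 > α = 0.05, fail to reject H0; the data do not provide sufficient evidence against H0.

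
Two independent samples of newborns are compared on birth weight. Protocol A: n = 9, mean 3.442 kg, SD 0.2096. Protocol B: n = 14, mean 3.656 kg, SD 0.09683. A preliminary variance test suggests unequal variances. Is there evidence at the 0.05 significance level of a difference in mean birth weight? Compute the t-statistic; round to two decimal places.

-2.87

Let group 1 = protocol A, group 2 = protocol B. H0: μ_1 = μ_2; H1: μ_1 ≠ μ_2 (Welch's two-sample t-test, two-sided).
t = (x̄_1 − x̄_2)/√(s_1²/n_1 + s_2²/n_2) = (3.442 − 3.656)/√(0.2096²/9 + 0.09683²/14) = -2.87
Welch–Satterthwaite df ≈ 10.23
Two-sided p-value ≈ 0.016
Since p ≈ 0.016 < α = 0.05, reject H0; the evidence is statistically significant.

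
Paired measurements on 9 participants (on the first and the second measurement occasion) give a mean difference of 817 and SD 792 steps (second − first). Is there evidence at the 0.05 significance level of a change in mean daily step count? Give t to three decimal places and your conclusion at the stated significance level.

H0: μ_d = 0; H1: μ_d ≠ 0 (paired t-test on the differences, two-sided).
t = d̄/(s_d/√n) = 817/(792/√9) = 3.095
df = n − 1 = 8
Two-sided p-value ≈ 0.015
Since p ≈ 0.015 < α = 0.05, reject H0; the evidence is statistically significant.

t = 3.095; reject H0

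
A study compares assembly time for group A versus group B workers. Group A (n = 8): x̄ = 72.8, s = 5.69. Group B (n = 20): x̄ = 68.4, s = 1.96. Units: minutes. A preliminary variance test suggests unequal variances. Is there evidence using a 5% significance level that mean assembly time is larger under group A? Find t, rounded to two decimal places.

2.14

Let group 1 = group A, group 2 = group B. H0: μ_1 = μ_2; H1: μ_1 > μ_2 (Welch's two-sample t-test, right-tailed).
t = (x̄_1 − x̄_2)/√(s_1²/n_1 + s_2²/n_2) = (72.8 − 68.4)/√(5.69²/8 + 1.96²/20) = 2.14
Welch–Satterthwaite df ≈ 7.67
p-value = P(T ≥ 2.14) ≈ 0.0333
Since p ≈ 0.0333 < α = 0.05, reject H0; the data support H1.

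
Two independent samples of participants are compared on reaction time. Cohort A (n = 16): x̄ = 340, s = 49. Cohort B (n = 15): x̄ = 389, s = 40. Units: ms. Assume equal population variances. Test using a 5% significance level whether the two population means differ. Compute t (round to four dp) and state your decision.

Let group 1 = cohort A, group 2 = cohort B. H0: μ_1 = μ_2; H1: μ_1 ≠ μ_2 (two-sample pooled-variance t-test, two-sided).
s_p² = [(16−1)·49² + (15−1)·40²]/(16+15−2) = 2014.31
t = (340 − 389)/√[2014.31·(1/16 + 1/15)] = -3.0378
df = n₁ + n₂ − 2 = 29
Two-sided p-value ≈ 0.005
Since p ≈ 0.005 < α = 0.05, reject H0; the evidence is statistically significant.

t = -3.0378; reject H0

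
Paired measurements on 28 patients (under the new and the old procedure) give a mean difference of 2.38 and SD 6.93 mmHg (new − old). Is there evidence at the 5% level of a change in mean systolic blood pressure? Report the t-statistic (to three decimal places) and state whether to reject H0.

t = 1.817; fail to reject H0

H0: μ_d = 0; H1: μ_d ≠ 0 (paired t-test on the differences, two-sided).
t = d̄/(s_d/√n) = 2.38/(6.93/√28) = 1.817
df = n − 1 = 27
Two-sided p-value ≈ 0.0803
Since p ≈ 0.0803 > α = 0.05, fail to reject H0; the data do not provide sufficient evidence against H0.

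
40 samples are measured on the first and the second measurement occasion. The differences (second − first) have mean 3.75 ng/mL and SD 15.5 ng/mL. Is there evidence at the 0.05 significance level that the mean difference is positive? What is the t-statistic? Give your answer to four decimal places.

1.5301

H0: μ_d = 0; H1: μ_d > 0 (paired t-test on the differences, right-tailed).
t = d̄/(s_d/√n) = 3.75/(15.5/√40) = 1.5301
df = n − 1 = 39
p-value = P(T ≥ 1.5301) ≈ 0.067
Since p ≈ 0.067 > α = 0.05, fail to reject H0; the evidence is not statistically significant.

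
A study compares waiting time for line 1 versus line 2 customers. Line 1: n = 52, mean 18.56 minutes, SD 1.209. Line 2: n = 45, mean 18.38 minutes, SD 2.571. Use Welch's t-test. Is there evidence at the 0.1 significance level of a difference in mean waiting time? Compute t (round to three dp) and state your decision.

t = 0.430; fail to reject H0

Let group 1 = line 1, group 2 = line 2. H0: μ_1 = μ_2; H1: μ_1 ≠ μ_2 (Welch's two-sample t-test, two-sided).
t = (x̄_1 − x̄_2)/√(s_1²/n_1 + s_2²/n_2) = (18.56 − 18.38)/√(1.209²/52 + 2.571²/45) = 0.430
Welch–Satterthwaite df ≈ 60.54
Two-sided p-value ≈ 0.669
Since p ≈ 0.669 > α = 0.1, fail to reject H0; the data do not provide sufficient evidence against H0.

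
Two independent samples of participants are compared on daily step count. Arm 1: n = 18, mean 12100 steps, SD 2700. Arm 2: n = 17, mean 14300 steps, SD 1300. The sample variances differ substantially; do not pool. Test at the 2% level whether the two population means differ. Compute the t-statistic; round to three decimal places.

-3.098

Let group 1 = arm 1, group 2 = arm 2. H0: μ_1 = μ_2; H1: μ_1 ≠ μ_2 (Welch's two-sample t-test, two-sided).
t = (x̄_1 − x̄_2)/√(s_1²/n_1 + s_2²/n_2) = (12100 − 14300)/√(2700²/18 + 1300²/17) = -3.098
Welch–Satterthwaite df ≈ 24.78
Two-sided p-value ≈ 0.0048
Since p ≈ 0.0048 < α = 0.02, reject H0; the evidence is statistically significant.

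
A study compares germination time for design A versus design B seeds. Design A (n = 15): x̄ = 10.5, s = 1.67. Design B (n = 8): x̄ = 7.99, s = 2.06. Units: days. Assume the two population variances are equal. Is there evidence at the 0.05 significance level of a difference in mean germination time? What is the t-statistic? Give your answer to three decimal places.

3.169

Let group 1 = design A, group 2 = design B. H0: μ_1 = μ_2; H1: μ_1 ≠ μ_2 (two-sample pooled-variance t-test, two-sided).
s_p² = [(15−1)·1.67² + (8−1)·2.06²]/(15+8−2) = 3.2738
t = (10.5 − 7.99)/√[3.2738·(1/15 + 1/8)] = 3.169
df = n₁ + n₂ − 2 = 21
Two-sided p-value ≈ 0.005
Since p ≈ 0.005 < α = 0.05, reject H0; the data support H1.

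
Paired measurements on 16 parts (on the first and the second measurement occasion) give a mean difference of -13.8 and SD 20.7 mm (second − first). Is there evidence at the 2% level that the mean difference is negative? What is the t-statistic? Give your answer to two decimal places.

H0: μ_d = 0; H1: μ_d < 0 (paired t-test on the differences, left-tailed).
t = d̄/(s_d/√n) = -13.8/(20.7/√16) = -2.67
df = n − 1 = 15
p-value = P(T ≤ -2.67) ≈ 0.009
Since p ≈ 0.009 < α = 0.02, reject H0; the data support H1.

-2.67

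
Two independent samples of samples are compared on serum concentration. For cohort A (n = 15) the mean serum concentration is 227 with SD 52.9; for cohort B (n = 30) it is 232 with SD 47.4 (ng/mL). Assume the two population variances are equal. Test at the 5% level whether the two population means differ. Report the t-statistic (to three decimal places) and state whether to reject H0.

Let group 1 = cohort A, group 2 = cohort B. H0: μ_1 = μ_2; H1: μ_1 ≠ μ_2 (two-sample pooled-variance t-test, two-sided).
s_p² = [(15−1)·52.9² + (30−1)·47.4²]/(15+30−2) = 2426.37
t = (227 − 232)/√[2426.37·(1/15 + 1/30)] = -0.321
df = n₁ + n₂ − 2 = 43
Two-sided p-value ≈ 0.750
Since p ≈ 0.750 > α = 0.05, fail to reject H0; the evidence is not statistically significant.

t = -0.321; fail to reject H0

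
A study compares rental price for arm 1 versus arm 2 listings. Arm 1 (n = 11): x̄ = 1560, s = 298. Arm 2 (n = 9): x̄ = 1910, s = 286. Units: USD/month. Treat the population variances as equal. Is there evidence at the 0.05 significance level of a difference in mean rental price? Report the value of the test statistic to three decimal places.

-2.660

Let group 1 = arm 1, group 2 = arm 2. H0: μ_1 = μ_2; H1: μ_1 ≠ μ_2 (two-sample pooled-variance t-test, two-sided).
s_p² = [(11−1)·298² + (9−1)·286²]/(11+9−2) = 85689.3
t = (1560 − 1910)/√[85689.3·(1/11 + 1/9)] = -2.660
df = n₁ + n₂ − 2 = 18
Two-sided p-value ≈ 0.016
Since p ≈ 0.016 < α = 0.05, reject H0; the evidence is statistically significant.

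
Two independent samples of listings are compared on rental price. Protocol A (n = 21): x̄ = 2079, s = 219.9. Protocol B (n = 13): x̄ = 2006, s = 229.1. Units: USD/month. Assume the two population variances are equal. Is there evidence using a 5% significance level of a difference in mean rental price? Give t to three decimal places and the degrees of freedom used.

t = 0.926, df = 32

Let group 1 = protocol A, group 2 = protocol B. H0: μ_1 = μ_2; H1: μ_1 ≠ μ_2 (two-sample pooled-variance t-test, two-sided).
s_p² = [(21−1)·219.9² + (13−1)·229.1²]/(21+13−2) = 49905.1
t = (2079 − 2006)/√[49905.1·(1/21 + 1/13)] = 0.926
df = n₁ + n₂ − 2 = 32
Two-sided p-value ≈ 0.361
Since p ≈ 0.361 > α = 0.05, fail to reject H0; the data do not provide sufficient evidence against H0.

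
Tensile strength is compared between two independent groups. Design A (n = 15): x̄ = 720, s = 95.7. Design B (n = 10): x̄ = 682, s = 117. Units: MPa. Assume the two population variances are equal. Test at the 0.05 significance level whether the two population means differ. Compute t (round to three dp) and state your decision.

t = 0.890; fail to reject H0

Let group 1 = design A, group 2 = design B. H0: μ_1 = μ_2; H1: μ_1 ≠ μ_2 (two-sample pooled-variance t-test, two-sided).
s_p² = [(15−1)·95.7² + (10−1)·117²]/(15+10−2) = 10931.3
t = (720 − 682)/√[10931.3·(1/15 + 1/10)] = 0.890
df = n₁ + n₂ − 2 = 23
Two-sided p-value ≈ 0.3825
Since p ≈ 0.3825 > α = 0.05, fail to reject H0; the evidence is not statistically significant.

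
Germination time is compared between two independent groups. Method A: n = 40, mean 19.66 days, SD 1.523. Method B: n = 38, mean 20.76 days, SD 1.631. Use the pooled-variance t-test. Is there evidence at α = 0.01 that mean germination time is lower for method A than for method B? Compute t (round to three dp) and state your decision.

Let group 1 = method A, group 2 = method B. H0: μ_1 = μ_2; H1: μ_1 < μ_2 (two-sample pooled-variance t-test, left-tailed).
s_p² = [(40−1)·1.523² + (38−1)·1.631²]/(40+38−2) = 2.48536
t = (19.66 − 20.76)/√[2.48536·(1/40 + 1/38)] = -3.080
df = n₁ + n₂ − 2 = 76
p-value = P(T ≤ -3.080) ≈ 0.0014
Since p ≈ 0.0014 < α = 0.01, reject H0; the data support H1.

t = -3.080; reject H0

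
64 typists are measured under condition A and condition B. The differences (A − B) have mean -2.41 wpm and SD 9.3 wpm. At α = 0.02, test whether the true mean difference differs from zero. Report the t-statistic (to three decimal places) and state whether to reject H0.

H0: μ_d = 0; H1: μ_d ≠ 0 (paired t-test on the differences, two-sided).
t = d̄/(s_d/√n) = -2.41/(9.3/√64) = -2.073
df = n − 1 = 63
Two-sided p-value ≈ 0.0423
Since p ≈ 0.0423 > α = 0.02, fail to reject H0; the evidence is not statistically significant.

t = -2.073; fail to reject H0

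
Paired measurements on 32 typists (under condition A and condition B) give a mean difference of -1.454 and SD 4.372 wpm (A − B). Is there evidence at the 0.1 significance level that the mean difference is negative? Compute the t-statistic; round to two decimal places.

H0: μ_d = 0; H1: μ_d < 0 (paired t-test on the differences, left-tailed).
t = d̄/(s_d/√n) = -1.454/(4.372/√32) = -1.88
df = n − 1 = 31
p-value = P(T ≤ -1.88) ≈ 0.035
Since p ≈ 0.035 < α = 0.1, reject H0; the data support H1.

-1.88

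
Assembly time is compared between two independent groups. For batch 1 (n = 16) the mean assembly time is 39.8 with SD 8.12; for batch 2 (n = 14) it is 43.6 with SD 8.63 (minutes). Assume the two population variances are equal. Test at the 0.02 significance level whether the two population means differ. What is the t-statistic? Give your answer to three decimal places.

Let group 1 = batch 1, group 2 = batch 2. H0: μ_1 = μ_2; H1: μ_1 ≠ μ_2 (two-sample pooled-variance t-test, two-sided).
s_p² = [(16−1)·8.12² + (14−1)·8.63²]/(16+14−2) = 69.9006
t = (39.8 − 43.6)/√[69.9006·(1/16 + 1/14)] = -1.242
df = n₁ + n₂ − 2 = 28
Two-sided p-value ≈ 0.2246
Since p ≈ 0.2246 > α = 0.02, fail to reject H0; the data do not provide sufficient evidence against H0.

-1.242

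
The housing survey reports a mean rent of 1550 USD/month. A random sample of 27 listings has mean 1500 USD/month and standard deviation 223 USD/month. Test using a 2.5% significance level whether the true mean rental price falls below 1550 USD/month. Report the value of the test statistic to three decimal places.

-1.165

H0: μ = 1550; H1: μ < 1550 (one-sample t-test, left-tailed).
t = (x̄ − μ₀)/(s/√n) = (1500 − 1550)/(223/√27) = -1.165
df = n − 1 = 26
p-value = P(T ≤ -1.165) ≈ 0.1273
Since p ≈ 0.1273 > α = 0.025, fail to reject H0; the evidence is not statistically significant.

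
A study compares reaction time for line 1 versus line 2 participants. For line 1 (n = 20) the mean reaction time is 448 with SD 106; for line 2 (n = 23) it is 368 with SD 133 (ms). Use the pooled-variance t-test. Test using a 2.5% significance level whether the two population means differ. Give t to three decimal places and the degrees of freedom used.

Let group 1 = line 1, group 2 = line 2. H0: μ_1 = μ_2; H1: μ_1 ≠ μ_2 (two-sample pooled-variance t-test, two-sided).
s_p² = [(20−1)·106² + (23−1)·133²]/(20+23−2) = 14698.6
t = (448 − 368)/√[14698.6·(1/20 + 1/23)] = 2.158
df = n₁ + n₂ − 2 = 41
Two-sided p-value ≈ 0.0368
Since p ≈ 0.0368 > α = 0.025, fail to reject H0; the evidence is not statistically significant.

t = 2.158, df = 41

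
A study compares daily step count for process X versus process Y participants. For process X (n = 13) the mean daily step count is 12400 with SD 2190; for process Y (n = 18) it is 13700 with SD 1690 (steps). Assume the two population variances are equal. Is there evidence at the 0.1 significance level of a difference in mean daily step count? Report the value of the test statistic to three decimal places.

Let group 1 = process X, group 2 = process Y. H0: μ_1 = μ_2; H1: μ_1 ≠ μ_2 (two-sample pooled-variance t-test, two-sided).
s_p² = [(13−1)·2190² + (18−1)·1690²]/(13+18−2) = 3658860
t = (12400 − 13700)/√[3658860·(1/13 + 1/18)] = -1.867
df = n₁ + n₂ − 2 = 29
Two-sided p-value ≈ 0.0720
Since p ≈ 0.0720 < α = 0.1, reject H0; the data support H1.

-1.867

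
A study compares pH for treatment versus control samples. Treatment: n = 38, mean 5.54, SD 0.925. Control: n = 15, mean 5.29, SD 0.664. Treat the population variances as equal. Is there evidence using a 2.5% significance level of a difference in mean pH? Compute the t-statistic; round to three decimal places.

0.952

Let group 1 = treatment, group 2 = control. H0: μ_1 = μ_2; H1: μ_1 ≠ μ_2 (two-sample pooled-variance t-test, two-sided).
s_p² = [(38−1)·0.925² + (15−1)·0.664²]/(38+15−2) = 0.741778
t = (5.54 − 5.29)/√[0.741778·(1/38 + 1/15)] = 0.952
df = n₁ + n₂ − 2 = 51
Two-sided p-value ≈ 0.346
Since p ≈ 0.346 > α = 0.025, fail to reject H0; the evidence is not statistically significant.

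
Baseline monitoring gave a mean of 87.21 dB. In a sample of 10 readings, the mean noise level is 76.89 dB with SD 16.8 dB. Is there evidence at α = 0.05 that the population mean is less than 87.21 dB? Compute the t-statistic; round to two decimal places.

-1.94

H0: μ = 87.21; H1: μ < 87.21 (one-sample t-test, left-tailed).
t = (x̄ − μ₀)/(s/√n) = (76.89 − 87.21)/(16.8/√10) = -1.94
df = n − 1 = 9
p-value = P(T ≤ -1.94) ≈ 0.042
Since p ≈ 0.042 < α = 0.05, reject H0; the data support H1.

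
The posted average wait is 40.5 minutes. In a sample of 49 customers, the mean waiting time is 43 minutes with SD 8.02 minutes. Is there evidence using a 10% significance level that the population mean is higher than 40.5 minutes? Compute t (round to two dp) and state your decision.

H0: μ = 40.5; H1: μ > 40.5 (one-sample t-test, right-tailed).
t = (x̄ − μ₀)/(s/√n) = (43 − 40.5)/(8.02/√49) = 2.18
df = n − 1 = 48
p-value = P(T ≥ 2.18) ≈ 0.0170
Since p ≈ 0.0170 < α = 0.1, reject H0; the data support H1.

t = 2.18; reject H0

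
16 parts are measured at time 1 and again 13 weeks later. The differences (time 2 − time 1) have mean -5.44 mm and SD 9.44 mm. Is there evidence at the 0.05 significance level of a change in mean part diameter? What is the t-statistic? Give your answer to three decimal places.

H0: μ_d = 0; H1: μ_d ≠ 0 (paired t-test on the differences, two-sided).
t = d̄/(s_d/√n) = -5.44/(9.44/√16) = -2.305
df = n − 1 = 15
Two-sided p-value ≈ 0.036
Since p ≈ 0.036 < α = 0.05, reject H0; the data support H1.

-2.305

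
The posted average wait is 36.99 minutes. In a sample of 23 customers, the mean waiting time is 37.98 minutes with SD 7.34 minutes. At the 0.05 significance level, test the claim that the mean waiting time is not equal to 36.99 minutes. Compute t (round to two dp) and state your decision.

t = 0.65; fail to reject H0

H0: μ = 36.99; H1: μ ≠ 36.99 (one-sample t-test, two-sided).
t = (x̄ − μ₀)/(s/√n) = (37.98 − 36.99)/(7.34/√23) = 0.65
df = n − 1 = 22
Two-sided p-value ≈ 0.524
Since p ≈ 0.524 > α = 0.05, fail to reject H0; the evidence is not statistically significant.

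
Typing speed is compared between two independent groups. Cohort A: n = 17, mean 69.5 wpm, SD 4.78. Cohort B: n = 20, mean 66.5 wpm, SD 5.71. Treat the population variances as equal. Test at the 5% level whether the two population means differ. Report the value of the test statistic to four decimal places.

1.7142

Let group 1 = cohort A, group 2 = cohort B. H0: μ_1 = μ_2; H1: μ_1 ≠ μ_2 (two-sample pooled-variance t-test, two-sided).
s_p² = [(17−1)·4.78² + (20−1)·5.71²]/(17+20−2) = 28.1444
t = (69.5 − 66.5)/√[28.1444·(1/17 + 1/20)] = 1.7142
df = n₁ + n₂ − 2 = 35
Two-sided p-value ≈ 0.0953
Since p ≈ 0.0953 > α = 0.05, fail to reject H0; the data do not provide sufficient evidence against H0.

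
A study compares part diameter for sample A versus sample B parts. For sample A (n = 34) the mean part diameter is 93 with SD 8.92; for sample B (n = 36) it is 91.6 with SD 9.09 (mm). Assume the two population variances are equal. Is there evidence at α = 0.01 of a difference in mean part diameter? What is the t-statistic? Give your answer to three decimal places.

0.650

Let group 1 = sample A, group 2 = sample B. H0: μ_1 = μ_2; H1: μ_1 ≠ μ_2 (two-sample pooled-variance t-test, two-sided).
s_p² = [(34−1)·8.92² + (36−1)·9.09²]/(34+36−2) = 81.1423
t = (93 − 91.6)/√[81.1423·(1/34 + 1/36)] = 0.650
df = n₁ + n₂ − 2 = 68
Two-sided p-value ≈ 0.518
Since p ≈ 0.518 > α = 0.01, fail to reject H0; the evidence is not statistically significant.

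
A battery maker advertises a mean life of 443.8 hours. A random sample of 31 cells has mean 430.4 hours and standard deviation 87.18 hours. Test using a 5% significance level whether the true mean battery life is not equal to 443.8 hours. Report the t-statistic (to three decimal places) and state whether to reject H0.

H0: μ = 443.8; H1: μ ≠ 443.8 (one-sample t-test, two-sided).
t = (x̄ − μ₀)/(s/√n) = (430.4 − 443.8)/(87.18/√31) = -0.856
df = n − 1 = 30
Two-sided p-value ≈ 0.399
Since p ≈ 0.399 > α = 0.05, fail to reject H0; the evidence is not statistically significant.

t = -0.856; fail to reject H0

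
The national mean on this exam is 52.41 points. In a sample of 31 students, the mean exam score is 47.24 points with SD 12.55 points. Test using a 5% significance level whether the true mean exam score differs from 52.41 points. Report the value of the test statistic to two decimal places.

-2.29

H0: μ = 52.41; H1: μ ≠ 52.41 (one-sample t-test, two-sided).
t = (x̄ − μ₀)/(s/√n) = (47.24 − 52.41)/(12.55/√31) = -2.29
df = n − 1 = 30
Two-sided p-value ≈ 0.0290
Since p ≈ 0.0290 < α = 0.05, reject H0; the evidence is statistically significant.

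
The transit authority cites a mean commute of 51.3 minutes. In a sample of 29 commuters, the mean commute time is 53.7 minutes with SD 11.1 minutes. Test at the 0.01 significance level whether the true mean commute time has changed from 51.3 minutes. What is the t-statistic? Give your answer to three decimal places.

H0: μ = 51.3; H1: μ ≠ 51.3 (one-sample t-test, two-sided).
t = (x̄ − μ₀)/(s/√n) = (53.7 − 51.3)/(11.1/√29) = 1.164
df = n − 1 = 28
Two-sided p-value ≈ 0.2541
Since p ≈ 0.2541 > α = 0.01, fail to reject H0; the data do not provide sufficient evidence against H0.

1.164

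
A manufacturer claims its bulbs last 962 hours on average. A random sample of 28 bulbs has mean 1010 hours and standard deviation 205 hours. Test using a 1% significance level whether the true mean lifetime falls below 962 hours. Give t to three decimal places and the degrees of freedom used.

H0: μ = 962; H1: μ < 962 (one-sample t-test, left-tailed).
t = (x̄ − μ₀)/(s/√n) = (1010 − 962)/(205/√28) = 1.239
df = n − 1 = 27
p-value = P(T ≤ 1.239) ≈ 0.8870
Since p ≈ 0.8870 > α = 0.01, fail to reject H0; the data do not provide sufficient evidence against H0.

t = 1.239, df = 27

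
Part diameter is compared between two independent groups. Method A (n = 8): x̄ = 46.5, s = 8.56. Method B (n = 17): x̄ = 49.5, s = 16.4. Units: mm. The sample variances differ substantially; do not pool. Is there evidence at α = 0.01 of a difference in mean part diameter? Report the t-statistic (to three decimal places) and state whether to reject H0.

Let group 1 = method A, group 2 = method B. H0: μ_1 = μ_2; H1: μ_1 ≠ μ_2 (Welch's two-sample t-test, two-sided).
t = (x̄_1 − x̄_2)/√(s_1²/n_1 + s_2²/n_2) = (46.5 − 49.5)/√(8.56²/8 + 16.4²/17) = -0.600
Welch–Satterthwaite df ≈ 22.59
Two-sided p-value ≈ 0.5543
Since p ≈ 0.5543 > α = 0.01, fail to reject H0; the evidence is not statistically significant.

t = -0.600; fail to reject H0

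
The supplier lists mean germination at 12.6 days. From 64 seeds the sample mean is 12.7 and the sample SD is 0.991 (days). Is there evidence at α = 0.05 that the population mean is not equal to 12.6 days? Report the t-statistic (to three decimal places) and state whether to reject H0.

t = 0.807; fail to reject H0

H0: μ = 12.6; H1: μ ≠ 12.6 (one-sample t-test, two-sided).
t = (x̄ − μ₀)/(s/√n) = (12.7 − 12.6)/(0.991/√64) = 0.807
df = n − 1 = 63
Two-sided p-value ≈ 0.423
Since p ≈ 0.423 > α = 0.05, fail to reject H0; the evidence is not statistically significant.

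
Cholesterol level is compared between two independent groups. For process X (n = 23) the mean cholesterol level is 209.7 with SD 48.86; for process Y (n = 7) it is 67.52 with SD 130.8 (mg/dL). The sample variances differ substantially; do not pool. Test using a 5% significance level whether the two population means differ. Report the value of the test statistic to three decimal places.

2.817

Let group 1 = process X, group 2 = process Y. H0: μ_1 = μ_2; H1: μ_1 ≠ μ_2 (Welch's two-sample t-test, two-sided).
t = (x̄_1 − x̄_2)/√(s_1²/n_1 + s_2²/n_2) = (209.7 − 67.52)/√(48.86²/23 + 130.8²/7) = 2.817
Welch–Satterthwaite df ≈ 6.52
Two-sided p-value ≈ 0.0279
Since p ≈ 0.0279 < α = 0.05, reject H0; the evidence is statistically significant.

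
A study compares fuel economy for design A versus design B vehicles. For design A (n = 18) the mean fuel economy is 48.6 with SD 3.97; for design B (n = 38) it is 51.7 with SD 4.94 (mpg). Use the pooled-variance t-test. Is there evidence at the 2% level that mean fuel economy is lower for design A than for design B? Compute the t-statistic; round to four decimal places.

Let group 1 = design A, group 2 = design B. H0: μ_1 = μ_2; H1: μ_1 < μ_2 (two-sample pooled-variance t-test, left-tailed).
s_p² = [(18−1)·3.97² + (38−1)·4.94²]/(18+38−2) = 21.6828
t = (48.6 − 51.7)/√[21.6828·(1/18 + 1/38)] = -2.3267
df = n₁ + n₂ − 2 = 54
p-value = P(T ≤ -2.3267) ≈ 0.0119
Since p ≈ 0.0119 < α = 0.02, reject H0; the data support H1.

-2.3267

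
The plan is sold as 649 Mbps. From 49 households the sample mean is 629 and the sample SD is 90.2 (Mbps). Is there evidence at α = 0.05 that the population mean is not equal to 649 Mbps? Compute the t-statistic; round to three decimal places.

-1.552

H0: μ = 649; H1: μ ≠ 649 (one-sample t-test, two-sided).
t = (x̄ − μ₀)/(s/√n) = (629 − 649)/(90.2/√49) = -1.552
df = n − 1 = 48
Two-sided p-value ≈ 0.127
Since p ≈ 0.127 > α = 0.05, fail to reject H0; the data do not provide sufficient evidence against H0.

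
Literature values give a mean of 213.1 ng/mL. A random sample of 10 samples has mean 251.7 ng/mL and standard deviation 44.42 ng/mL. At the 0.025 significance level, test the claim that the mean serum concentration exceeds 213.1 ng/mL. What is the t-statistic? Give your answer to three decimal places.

H0: μ = 213.1; H1: μ > 213.1 (one-sample t-test, right-tailed).
t = (x̄ − μ₀)/(s/√n) = (251.7 − 213.1)/(44.42/√10) = 2.748
df = n − 1 = 9
p-value = P(T ≥ 2.748) ≈ 0.0113
Since p ≈ 0.0113 < α = 0.025, reject H0; the evidence is statistically significant.

2.748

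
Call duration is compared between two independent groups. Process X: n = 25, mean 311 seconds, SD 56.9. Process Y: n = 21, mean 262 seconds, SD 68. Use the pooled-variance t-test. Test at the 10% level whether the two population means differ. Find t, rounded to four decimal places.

Let group 1 = process X, group 2 = process Y. H0: μ_1 = μ_2; H1: μ_1 ≠ μ_2 (two-sample pooled-variance t-test, two-sided).
s_p² = [(25−1)·56.9² + (21−1)·68²]/(25+21−2) = 3867.79
t = (311 − 262)/√[3867.79·(1/25 + 1/21)] = 2.6617
df = n₁ + n₂ − 2 = 44
Two-sided p-value ≈ 0.0108
Since p ≈ 0.0108 < α = 0.1, reject H0; the data support H1.

2.6617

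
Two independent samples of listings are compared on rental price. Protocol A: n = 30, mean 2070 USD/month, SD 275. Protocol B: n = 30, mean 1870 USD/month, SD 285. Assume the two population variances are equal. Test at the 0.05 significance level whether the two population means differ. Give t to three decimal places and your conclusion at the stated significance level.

t = 2.766; reject H0

Let group 1 = protocol A, group 2 = protocol B. H0: μ_1 = μ_2; H1: μ_1 ≠ μ_2 (two-sample pooled-variance t-test, two-sided).
s_p² = [(30−1)·275² + (30−1)·285²]/(30+30−2) = 78425
t = (2070 − 1870)/√[78425·(1/30 + 1/30)] = 2.766
df = n₁ + n₂ − 2 = 58
Two-sided p-value ≈ 0.008
Since p ≈ 0.008 < α = 0.05, reject H0; the evidence is statistically significant.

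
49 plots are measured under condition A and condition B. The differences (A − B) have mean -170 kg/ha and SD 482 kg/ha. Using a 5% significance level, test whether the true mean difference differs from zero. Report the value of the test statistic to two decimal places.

-2.47

H0: μ_d = 0; H1: μ_d ≠ 0 (paired t-test on the differences, two-sided).
t = d̄/(s_d/√n) = -170/(482/√49) = -2.47
df = n − 1 = 48
Two-sided p-value ≈ 0.017
Since p ≈ 0.017 < α = 0.05, reject H0; the evidence is statistically significant.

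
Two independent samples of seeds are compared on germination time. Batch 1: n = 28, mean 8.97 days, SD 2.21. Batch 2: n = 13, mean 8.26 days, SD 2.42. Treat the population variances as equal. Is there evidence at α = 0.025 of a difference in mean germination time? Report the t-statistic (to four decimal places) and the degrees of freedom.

Let group 1 = batch 1, group 2 = batch 2. H0: μ_1 = μ_2; H1: μ_1 ≠ μ_2 (two-sample pooled-variance t-test, two-sided).
s_p² = [(28−1)·2.21² + (13−1)·2.42²]/(28+13−2) = 5.18327
t = (8.97 − 8.26)/√[5.18327·(1/28 + 1/13)] = 0.9292
df = n₁ + n₂ − 2 = 39
Two-sided p-value ≈ 0.358
Since p ≈ 0.358 > α = 0.025, fail to reject H0; the data do not provide sufficient evidence against H0.

t = 0.9292, df = 39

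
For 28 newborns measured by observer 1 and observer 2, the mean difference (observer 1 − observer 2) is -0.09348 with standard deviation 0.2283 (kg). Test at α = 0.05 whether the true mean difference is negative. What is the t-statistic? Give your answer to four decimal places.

-2.1667

H0: μ_d = 0; H1: μ_d < 0 (paired t-test on the differences, left-tailed).
t = d̄/(s_d/√n) = -0.09348/(0.2283/√28) = -2.1667
df = n − 1 = 27
p-value = P(T ≤ -2.1667) ≈ 0.0196
Since p ≈ 0.0196 < α = 0.05, reject H0; the evidence is statistically significant.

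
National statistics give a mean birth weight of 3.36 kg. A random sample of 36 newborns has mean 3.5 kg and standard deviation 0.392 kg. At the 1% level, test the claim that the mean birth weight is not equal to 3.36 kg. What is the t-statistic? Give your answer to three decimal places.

2.143

H0: μ = 3.36; H1: μ ≠ 3.36 (one-sample t-test, two-sided).
t = (x̄ − μ₀)/(s/√n) = (3.5 − 3.36)/(0.392/√36) = 2.143
df = n − 1 = 35
Two-sided p-value ≈ 0.039
Since p ≈ 0.039 > α = 0.01, fail to reject H0; the evidence is not statistically significant.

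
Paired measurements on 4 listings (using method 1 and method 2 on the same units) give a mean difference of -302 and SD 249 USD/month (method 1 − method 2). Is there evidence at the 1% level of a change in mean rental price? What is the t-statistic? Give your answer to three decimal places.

-2.426

H0: μ_d = 0; H1: μ_d ≠ 0 (paired t-test on the differences, two-sided).
t = d̄/(s_d/√n) = -302/(249/√4) = -2.426
df = n − 1 = 3
Two-sided p-value ≈ 0.0937
Since p ≈ 0.0937 > α = 0.01, fail to reject H0; the evidence is not statistically significant.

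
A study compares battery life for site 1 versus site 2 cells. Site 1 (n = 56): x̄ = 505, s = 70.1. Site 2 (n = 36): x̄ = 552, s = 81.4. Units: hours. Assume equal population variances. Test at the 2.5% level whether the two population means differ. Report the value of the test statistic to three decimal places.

Let group 1 = site 1, group 2 = site 2. H0: μ_1 = μ_2; H1: μ_1 ≠ μ_2 (two-sample pooled-variance t-test, two-sided).
s_p² = [(56−1)·70.1² + (36−1)·81.4²]/(56+36−2) = 5579.77
t = (505 − 552)/√[5579.77·(1/56 + 1/36)] = -2.945
df = n₁ + n₂ − 2 = 90
Two-sided p-value ≈ 0.0041
Since p ≈ 0.0041 < α = 0.025, reject H0; the evidence is statistically significant.

-2.945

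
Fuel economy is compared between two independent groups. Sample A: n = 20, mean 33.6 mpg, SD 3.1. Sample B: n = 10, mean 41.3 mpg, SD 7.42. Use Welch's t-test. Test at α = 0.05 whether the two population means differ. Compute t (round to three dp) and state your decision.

t = -3.147; reject H0

Let group 1 = sample A, group 2 = sample B. H0: μ_1 = μ_2; H1: μ_1 ≠ μ_2 (Welch's two-sample t-test, two-sided).
t = (x̄_1 − x̄_2)/√(s_1²/n_1 + s_2²/n_2) = (33.6 − 41.3)/√(3.1²/20 + 7.42²/10) = -3.147
Welch–Satterthwaite df ≈ 10.60
Two-sided p-value ≈ 0.010
Since p ≈ 0.010 < α = 0.05, reject H0; the data support H1.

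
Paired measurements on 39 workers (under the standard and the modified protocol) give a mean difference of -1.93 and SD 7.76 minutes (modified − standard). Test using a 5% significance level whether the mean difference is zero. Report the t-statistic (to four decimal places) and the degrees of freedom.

t = -1.5532, df = 38

H0: μ_d = 0; H1: μ_d ≠ 0 (paired t-test on the differences, two-sided).
t = d̄/(s_d/√n) = -1.93/(7.76/√39) = -1.5532
df = n − 1 = 38
Two-sided p-value ≈ 0.1287
Since p ≈ 0.1287 > α = 0.05, fail to reject H0; the data do not provide sufficient evidence against H0.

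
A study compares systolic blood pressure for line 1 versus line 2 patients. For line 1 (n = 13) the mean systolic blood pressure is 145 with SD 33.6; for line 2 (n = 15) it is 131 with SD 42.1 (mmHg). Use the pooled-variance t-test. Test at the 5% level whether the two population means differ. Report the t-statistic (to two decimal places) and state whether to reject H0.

Let group 1 = line 1, group 2 = line 2. H0: μ_1 = μ_2; H1: μ_1 ≠ μ_2 (two-sample pooled-variance t-test, two-sided).
s_p² = [(13−1)·33.6² + (15−1)·42.1²]/(13+15−2) = 1475.43
t = (145 − 131)/√[1475.43·(1/13 + 1/15)] = 0.96
df = n₁ + n₂ − 2 = 26
Two-sided p-value ≈ 0.345
Since p ≈ 0.345 > α = 0.05, fail to reject H0; the data do not provide sufficient evidence against H0.

t = 0.96; fail to reject H0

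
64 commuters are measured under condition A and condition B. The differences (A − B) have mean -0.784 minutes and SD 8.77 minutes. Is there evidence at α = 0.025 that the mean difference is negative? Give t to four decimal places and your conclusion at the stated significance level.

t = -0.7152; fail to reject H0

H0: μ_d = 0; H1: μ_d < 0 (paired t-test on the differences, left-tailed).
t = d̄/(s_d/√n) = -0.784/(8.77/√64) = -0.7152
df = n − 1 = 63
p-value = P(T ≤ -0.7152) ≈ 0.239
Since p ≈ 0.239 > α = 0.025, fail to reject H0; the evidence is not statistically significant.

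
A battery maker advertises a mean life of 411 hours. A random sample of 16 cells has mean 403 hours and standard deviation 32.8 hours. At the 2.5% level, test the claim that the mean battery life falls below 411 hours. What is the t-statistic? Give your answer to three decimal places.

-0.976

H0: μ = 411; H1: μ < 411 (one-sample t-test, left-tailed).
t = (x̄ − μ₀)/(s/√n) = (403 − 411)/(32.8/√16) = -0.976
df = n − 1 = 15
p-value = P(T ≤ -0.976) ≈ 0.1724
Since p ≈ 0.1724 > α = 0.025, fail to reject H0; the evidence is not statistically significant.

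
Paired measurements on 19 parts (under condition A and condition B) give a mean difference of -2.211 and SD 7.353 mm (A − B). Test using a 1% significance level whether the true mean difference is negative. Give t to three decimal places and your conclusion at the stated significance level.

t = -1.311; fail to reject H0

H0: μ_d = 0; H1: μ_d < 0 (paired t-test on the differences, left-tailed).
t = d̄/(s_d/√n) = -2.211/(7.353/√19) = -1.311
df = n − 1 = 18
p-value = P(T ≤ -1.311) ≈ 0.1032
Since p ≈ 0.1032 > α = 0.01, fail to reject H0; the data do not provide sufficient evidence against H0.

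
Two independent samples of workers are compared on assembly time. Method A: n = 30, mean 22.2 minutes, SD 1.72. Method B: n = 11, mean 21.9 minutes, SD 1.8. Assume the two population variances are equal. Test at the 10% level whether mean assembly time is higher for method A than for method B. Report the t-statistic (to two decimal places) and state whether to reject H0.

Let group 1 = method A, group 2 = method B. H0: μ_1 = μ_2; H1: μ_1 > μ_2 (two-sample pooled-variance t-test, right-tailed).
s_p² = [(30−1)·1.72² + (11−1)·1.8²]/(30+11−2) = 3.03061
t = (22.2 − 21.9)/√[3.03061·(1/30 + 1/11)] = 0.49
df = n₁ + n₂ − 2 = 39
p-value = P(T ≥ 0.49) ≈ 0.314
Since p ≈ 0.314 > α = 0.1, fail to reject H0; the evidence is not statistically significant.

t = 0.49; fail to reject H0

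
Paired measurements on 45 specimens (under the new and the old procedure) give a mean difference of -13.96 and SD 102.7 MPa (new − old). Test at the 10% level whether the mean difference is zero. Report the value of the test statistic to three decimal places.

H0: μ_d = 0; H1: μ_d ≠ 0 (paired t-test on the differences, two-sided).
t = d̄/(s_d/√n) = -13.96/(102.7/√45) = -0.912
df = n − 1 = 44
Two-sided p-value ≈ 0.3668
Since p ≈ 0.3668 > α = 0.1, fail to reject H0; the data do not provide sufficient evidence against H0.

-0.912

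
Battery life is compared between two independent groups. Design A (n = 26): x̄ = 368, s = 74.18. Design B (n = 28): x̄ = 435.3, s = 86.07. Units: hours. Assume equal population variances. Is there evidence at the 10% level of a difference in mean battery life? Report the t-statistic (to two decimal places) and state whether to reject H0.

Let group 1 = design A, group 2 = design B. H0: μ_1 = μ_2; H1: μ_1 ≠ μ_2 (two-sample pooled-variance t-test, two-sided).
s_p² = [(26−1)·74.18² + (28−1)·86.07²]/(26+28−2) = 6492
t = (368 − 435.3)/√[6492·(1/26 + 1/28)] = -3.07
df = n₁ + n₂ − 2 = 52
Two-sided p-value ≈ 0.0034
Since p ≈ 0.0034 < α = 0.1, reject H0; the evidence is statistically significant.

t = -3.07; reject H0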